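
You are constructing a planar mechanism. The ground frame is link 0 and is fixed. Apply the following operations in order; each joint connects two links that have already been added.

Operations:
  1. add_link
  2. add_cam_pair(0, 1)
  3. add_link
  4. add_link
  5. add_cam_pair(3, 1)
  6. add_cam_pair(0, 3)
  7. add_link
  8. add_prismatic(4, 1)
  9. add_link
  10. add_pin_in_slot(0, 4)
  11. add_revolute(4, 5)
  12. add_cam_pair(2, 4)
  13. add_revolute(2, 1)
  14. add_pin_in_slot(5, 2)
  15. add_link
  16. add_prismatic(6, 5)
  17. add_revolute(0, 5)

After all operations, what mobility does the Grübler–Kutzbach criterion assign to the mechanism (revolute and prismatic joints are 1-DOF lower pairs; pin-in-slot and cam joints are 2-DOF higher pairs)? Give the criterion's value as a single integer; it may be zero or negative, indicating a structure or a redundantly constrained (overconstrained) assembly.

M = 2

[1;0;0] (link 0 is ground)
L+ [2;0;0]
C(0,1)∈J2 [2;0;1]
L+ [3;0;1]
L+ [4;0;1]
C(3,1)∈J2 [4;0;2]
C(0,3)∈J2 [4;0;3]
L+ [5;0;3]
P(4,1)∈J1 [5;1;3]
L+ [6;1;3]
PS(0,4)∈J2 [6;1;4]
R(4,5)∈J1 [6;2;4]
C(2,4)∈J2 [6;2;5]
R(2,1)∈J1 [6;3;5]
PS(5,2)∈J2 [6;3;6]
L+ [7;3;6]
P(6,5)∈J1 [7;4;6]
R(0,5)∈J1 [7;5;6]
mobility = 18 − 10 − 6 = 2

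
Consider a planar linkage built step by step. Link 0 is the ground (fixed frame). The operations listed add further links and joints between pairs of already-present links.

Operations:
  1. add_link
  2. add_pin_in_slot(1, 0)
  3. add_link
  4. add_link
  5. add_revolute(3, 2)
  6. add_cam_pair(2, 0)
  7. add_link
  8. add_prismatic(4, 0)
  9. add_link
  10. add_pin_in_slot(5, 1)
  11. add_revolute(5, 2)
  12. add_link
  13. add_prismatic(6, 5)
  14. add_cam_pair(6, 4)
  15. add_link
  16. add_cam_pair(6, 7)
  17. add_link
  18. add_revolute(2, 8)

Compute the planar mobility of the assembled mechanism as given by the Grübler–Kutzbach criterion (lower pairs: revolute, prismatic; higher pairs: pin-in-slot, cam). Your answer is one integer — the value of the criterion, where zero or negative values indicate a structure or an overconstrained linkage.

L=1 J1=0 J2=0
add link → L=2 J1=0 J2=0
PS@1,0 dof=2 J2 → L=2 J1=0 J2=1
add link → L=3 J1=0 J2=1
add link → L=4 J1=0 J2=1
R@3,2 dof=1 J1 → L=4 J1=1 J2=1
C@2,0 dof=2 J2 → L=4 J1=1 J2=2
add link → L=5 J1=1 J2=2
P@4,0 dof=1 J1 → L=5 J1=2 J2=2
add link → L=6 J1=2 J2=2
PS@5,1 dof=2 J2 → L=6 J1=2 J2=3
R@5,2 dof=1 J1 → L=6 J1=3 J2=3
add link → L=7 J1=3 J2=3
P@6,5 dof=1 J1 → L=7 J1=4 J2=3
C@6,4 dof=2 J2 → L=7 J1=4 J2=4
add link → L=8 J1=4 J2=4
C@6,7 dof=2 J2 → L=8 J1=4 J2=5
add link → L=9 J1=4 J2=5
R@2,8 dof=1 J1 → L=9 J1=5 J2=5
M=3(L−1)−2J1−J2=3·8−2·5−5=9

M = 9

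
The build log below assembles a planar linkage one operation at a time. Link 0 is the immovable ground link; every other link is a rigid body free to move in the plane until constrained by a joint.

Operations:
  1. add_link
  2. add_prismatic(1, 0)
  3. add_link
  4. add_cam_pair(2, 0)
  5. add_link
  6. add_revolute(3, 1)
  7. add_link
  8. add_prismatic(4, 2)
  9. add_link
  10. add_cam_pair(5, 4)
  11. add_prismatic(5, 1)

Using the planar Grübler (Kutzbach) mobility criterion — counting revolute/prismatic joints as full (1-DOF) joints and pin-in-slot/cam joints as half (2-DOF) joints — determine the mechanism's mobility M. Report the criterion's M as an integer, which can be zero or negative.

M = 5

link 0 = ground. State L|J1|J2 = 1|0|0
+link1  2|0|0
P(1,0) f=1→J1  2|1|0
+link2  3|1|0
C(2,0) f=2→J2  3|1|1
+link3  4|1|1
R(3,1) f=1→J1  4|2|1
+link4  5|2|1
P(4,2) f=1→J1  5|3|1
+link5  6|3|1
C(5,4) f=2→J2  6|3|2
P(5,1) f=1→J1  6|4|2
M = 3(6−1)−2·4−2 = 15−8−2 = 5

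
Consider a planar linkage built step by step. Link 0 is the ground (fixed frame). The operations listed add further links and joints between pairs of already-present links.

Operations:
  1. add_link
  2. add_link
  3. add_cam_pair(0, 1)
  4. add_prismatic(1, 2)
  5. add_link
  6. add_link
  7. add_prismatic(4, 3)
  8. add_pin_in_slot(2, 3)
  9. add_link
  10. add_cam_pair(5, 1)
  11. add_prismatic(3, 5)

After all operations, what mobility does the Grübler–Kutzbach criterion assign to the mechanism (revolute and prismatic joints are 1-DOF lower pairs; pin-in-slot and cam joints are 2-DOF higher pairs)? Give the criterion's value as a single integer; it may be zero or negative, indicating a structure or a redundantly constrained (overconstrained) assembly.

[1;0;0] (link 0 is ground)
L+ [2;0;0]
L+ [3;0;0]
C(0,1)∈J2 [3;0;1]
P(1,2)∈J1 [3;1;1]
L+ [4;1;1]
L+ [5;1;1]
P(4,3)∈J1 [5;2;1]
PS(2,3)∈J2 [5;2;2]
L+ [6;2;2]
C(5,1)∈J2 [6;2;3]
P(3,5)∈J1 [6;3;3]
mobility = 15 − 6 − 3 = 6

M = 6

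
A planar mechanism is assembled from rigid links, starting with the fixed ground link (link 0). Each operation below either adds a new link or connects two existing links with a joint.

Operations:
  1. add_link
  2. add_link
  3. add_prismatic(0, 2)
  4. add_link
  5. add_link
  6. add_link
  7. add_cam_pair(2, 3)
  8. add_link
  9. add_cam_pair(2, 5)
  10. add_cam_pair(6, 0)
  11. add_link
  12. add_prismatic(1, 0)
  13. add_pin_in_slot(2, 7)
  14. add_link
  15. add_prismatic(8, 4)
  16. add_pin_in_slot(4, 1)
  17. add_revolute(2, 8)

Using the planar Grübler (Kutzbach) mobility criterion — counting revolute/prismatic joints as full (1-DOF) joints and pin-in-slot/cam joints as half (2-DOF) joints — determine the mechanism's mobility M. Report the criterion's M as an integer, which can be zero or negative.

M = 11

L=1 J1=0 J2=0
add link → L=2 J1=0 J2=0
add link → L=3 J1=0 J2=0
P@0,2 dof=1 J1 → L=3 J1=1 J2=0
add link → L=4 J1=1 J2=0
add link → L=5 J1=1 J2=0
add link → L=6 J1=1 J2=0
C@2,3 dof=2 J2 → L=6 J1=1 J2=1
add link → L=7 J1=1 J2=1
C@2,5 dof=2 J2 → L=7 J1=1 J2=2
C@6,0 dof=2 J2 → L=7 J1=1 J2=3
add link → L=8 J1=1 J2=3
P@1,0 dof=1 J1 → L=8 J1=2 J2=3
PS@2,7 dof=2 J2 → L=8 J1=2 J2=4
add link → L=9 J1=2 J2=4
P@8,4 dof=1 J1 → L=9 J1=3 J2=4
PS@4,1 dof=2 J2 → L=9 J1=3 J2=5
R@2,8 dof=1 J1 → L=9 J1=4 J2=5
M=3(L−1)−2J1−J2=3·8−2·4−5=11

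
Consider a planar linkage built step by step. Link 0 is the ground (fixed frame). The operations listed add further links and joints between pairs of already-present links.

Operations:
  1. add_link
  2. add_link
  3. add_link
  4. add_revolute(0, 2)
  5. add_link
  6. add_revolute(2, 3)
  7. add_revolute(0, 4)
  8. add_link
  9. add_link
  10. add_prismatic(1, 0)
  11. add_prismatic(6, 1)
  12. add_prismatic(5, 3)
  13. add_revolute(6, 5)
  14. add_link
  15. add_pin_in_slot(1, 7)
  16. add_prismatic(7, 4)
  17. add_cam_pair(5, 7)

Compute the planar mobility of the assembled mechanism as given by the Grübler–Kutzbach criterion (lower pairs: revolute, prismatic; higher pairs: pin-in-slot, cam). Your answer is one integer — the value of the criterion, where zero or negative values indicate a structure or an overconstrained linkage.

[1;0;0] (link 0 is ground)
L+ [2;0;0]
L+ [3;0;0]
L+ [4;0;0]
R(0,2)∈J1 [4;1;0]
L+ [5;1;0]
R(2,3)∈J1 [5;2;0]
R(0,4)∈J1 [5;3;0]
L+ [6;3;0]
L+ [7;3;0]
P(1,0)∈J1 [7;4;0]
P(6,1)∈J1 [7;5;0]
P(5,3)∈J1 [7;6;0]
R(6,5)∈J1 [7;7;0]
L+ [8;7;0]
PS(1,7)∈J2 [8;7;1]
P(7,4)∈J1 [8;8;1]
C(5,7)∈J2 [8;8;2]
mobility = 21 − 16 − 2 = 3

M = 3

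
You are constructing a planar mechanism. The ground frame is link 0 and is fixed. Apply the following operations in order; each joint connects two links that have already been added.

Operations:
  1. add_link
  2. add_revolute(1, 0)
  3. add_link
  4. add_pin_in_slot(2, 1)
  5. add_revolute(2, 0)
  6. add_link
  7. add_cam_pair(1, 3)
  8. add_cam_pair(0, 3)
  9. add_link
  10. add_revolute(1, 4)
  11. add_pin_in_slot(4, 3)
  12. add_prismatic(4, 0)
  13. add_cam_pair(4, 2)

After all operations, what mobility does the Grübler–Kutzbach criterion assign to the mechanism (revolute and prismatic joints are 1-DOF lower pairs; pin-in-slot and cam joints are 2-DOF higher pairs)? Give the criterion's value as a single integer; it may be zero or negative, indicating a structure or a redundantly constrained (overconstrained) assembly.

M = -1

L=1 J1=0 J2=0
add link → L=2 J1=0 J2=0
R@1,0 dof=1 J1 → L=2 J1=1 J2=0
add link → L=3 J1=1 J2=0
PS@2,1 dof=2 J2 → L=3 J1=1 J2=1
R@2,0 dof=1 J1 → L=3 J1=2 J2=1
add link → L=4 J1=2 J2=1
C@1,3 dof=2 J2 → L=4 J1=2 J2=2
C@0,3 dof=2 J2 → L=4 J1=2 J2=3
add link → L=5 J1=2 J2=3
R@1,4 dof=1 J1 → L=5 J1=3 J2=3
PS@4,3 dof=2 J2 → L=5 J1=3 J2=4
P@4,0 dof=1 J1 → L=5 J1=4 J2=4
C@4,2 dof=2 J2 → L=5 J1=4 J2=5
M=3(L−1)−2J1−J2=3·4−2·4−5=-1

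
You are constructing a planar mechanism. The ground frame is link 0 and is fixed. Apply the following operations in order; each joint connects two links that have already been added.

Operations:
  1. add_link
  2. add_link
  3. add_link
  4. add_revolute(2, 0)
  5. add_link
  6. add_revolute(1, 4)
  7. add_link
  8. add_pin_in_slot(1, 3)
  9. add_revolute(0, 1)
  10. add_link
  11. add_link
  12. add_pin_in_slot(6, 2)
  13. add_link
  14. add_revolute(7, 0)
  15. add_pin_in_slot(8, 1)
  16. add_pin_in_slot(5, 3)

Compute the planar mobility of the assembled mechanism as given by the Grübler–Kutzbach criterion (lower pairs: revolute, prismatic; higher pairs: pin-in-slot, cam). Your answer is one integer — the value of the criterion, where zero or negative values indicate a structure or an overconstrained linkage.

M = 12

L=1 J1=0 J2=0
add link → L=2 J1=0 J2=0
add link → L=3 J1=0 J2=0
add link → L=4 J1=0 J2=0
R@2,0 dof=1 J1 → L=4 J1=1 J2=0
add link → L=5 J1=1 J2=0
R@1,4 dof=1 J1 → L=5 J1=2 J2=0
add link → L=6 J1=2 J2=0
PS@1,3 dof=2 J2 → L=6 J1=2 J2=1
R@0,1 dof=1 J1 → L=6 J1=3 J2=1
add link → L=7 J1=3 J2=1
add link → L=8 J1=3 J2=1
PS@6,2 dof=2 J2 → L=8 J1=3 J2=2
add link → L=9 J1=3 J2=2
R@7,0 dof=1 J1 → L=9 J1=4 J2=2
PS@8,1 dof=2 J2 → L=9 J1=4 J2=3
PS@5,3 dof=2 J2 → L=9 J1=4 J2=4
M=3(L−1)−2J1−J2=3·8−2·4−4=12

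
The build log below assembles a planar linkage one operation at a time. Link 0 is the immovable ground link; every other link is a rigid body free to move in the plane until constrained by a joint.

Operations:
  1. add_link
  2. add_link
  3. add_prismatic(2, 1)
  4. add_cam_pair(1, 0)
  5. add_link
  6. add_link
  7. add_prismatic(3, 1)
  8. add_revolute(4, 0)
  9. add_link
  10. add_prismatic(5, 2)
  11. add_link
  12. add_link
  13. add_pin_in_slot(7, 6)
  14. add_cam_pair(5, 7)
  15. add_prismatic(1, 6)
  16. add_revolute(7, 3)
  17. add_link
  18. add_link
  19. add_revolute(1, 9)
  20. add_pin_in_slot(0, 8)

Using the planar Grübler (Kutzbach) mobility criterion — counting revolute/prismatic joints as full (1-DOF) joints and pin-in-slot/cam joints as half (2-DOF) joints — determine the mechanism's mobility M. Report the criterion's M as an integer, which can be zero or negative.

M = 9

[1;0;0] (link 0 is ground)
L+ [2;0;0]
L+ [3;0;0]
P(2,1)∈J1 [3;1;0]
C(1,0)∈J2 [3;1;1]
L+ [4;1;1]
L+ [5;1;1]
P(3,1)∈J1 [5;2;1]
R(4,0)∈J1 [5;3;1]
L+ [6;3;1]
P(5,2)∈J1 [6;4;1]
L+ [7;4;1]
L+ [8;4;1]
PS(7,6)∈J2 [8;4;2]
C(5,7)∈J2 [8;4;3]
P(1,6)∈J1 [8;5;3]
R(7,3)∈J1 [8;6;3]
L+ [9;6;3]
L+ [10;6;3]
R(1,9)∈J1 [10;7;3]
PS(0,8)∈J2 [10;7;4]
mobility = 27 − 14 − 4 = 9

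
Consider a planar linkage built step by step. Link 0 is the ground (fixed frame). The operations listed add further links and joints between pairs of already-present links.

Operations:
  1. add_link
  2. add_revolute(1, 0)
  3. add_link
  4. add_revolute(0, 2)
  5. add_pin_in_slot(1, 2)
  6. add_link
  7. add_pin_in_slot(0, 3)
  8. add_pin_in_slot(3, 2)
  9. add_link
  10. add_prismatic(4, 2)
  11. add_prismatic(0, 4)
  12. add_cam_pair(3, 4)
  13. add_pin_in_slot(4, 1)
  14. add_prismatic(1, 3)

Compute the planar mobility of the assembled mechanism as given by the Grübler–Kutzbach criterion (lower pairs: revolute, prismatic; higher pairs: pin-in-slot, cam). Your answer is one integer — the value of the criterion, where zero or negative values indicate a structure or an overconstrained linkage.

M = -3

[1;0;0] (link 0 is ground)
L+ [2;0;0]
R(1,0)∈J1 [2;1;0]
L+ [3;1;0]
R(0,2)∈J1 [3;2;0]
PS(1,2)∈J2 [3;2;1]
L+ [4;2;1]
PS(0,3)∈J2 [4;2;2]
PS(3,2)∈J2 [4;2;3]
L+ [5;2;3]
P(4,2)∈J1 [5;3;3]
P(0,4)∈J1 [5;4;3]
C(3,4)∈J2 [5;4;4]
PS(4,1)∈J2 [5;4;5]
P(1,3)∈J1 [5;5;5]
mobility = 12 − 10 − 5 = -3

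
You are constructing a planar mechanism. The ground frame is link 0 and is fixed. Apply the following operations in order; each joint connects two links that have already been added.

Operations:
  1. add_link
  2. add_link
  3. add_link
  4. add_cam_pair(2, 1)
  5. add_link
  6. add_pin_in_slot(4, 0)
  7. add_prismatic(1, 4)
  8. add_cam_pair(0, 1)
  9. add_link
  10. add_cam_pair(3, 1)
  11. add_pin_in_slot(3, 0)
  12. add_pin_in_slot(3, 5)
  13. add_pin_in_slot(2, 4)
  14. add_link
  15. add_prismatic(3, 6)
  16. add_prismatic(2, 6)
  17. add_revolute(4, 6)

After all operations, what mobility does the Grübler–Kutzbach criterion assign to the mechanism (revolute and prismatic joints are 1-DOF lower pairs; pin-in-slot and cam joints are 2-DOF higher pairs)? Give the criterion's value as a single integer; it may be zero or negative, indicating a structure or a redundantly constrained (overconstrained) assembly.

L=1 J1=0 J2=0
add link → L=2 J1=0 J2=0
add link → L=3 J1=0 J2=0
add link → L=4 J1=0 J2=0
C@2,1 dof=2 J2 → L=4 J1=0 J2=1
add link → L=5 J1=0 J2=1
PS@4,0 dof=2 J2 → L=5 J1=0 J2=2
P@1,4 dof=1 J1 → L=5 J1=1 J2=2
C@0,1 dof=2 J2 → L=5 J1=1 J2=3
add link → L=6 J1=1 J2=3
C@3,1 dof=2 J2 → L=6 J1=1 J2=4
PS@3,0 dof=2 J2 → L=6 J1=1 J2=5
PS@3,5 dof=2 J2 → L=6 J1=1 J2=6
PS@2,4 dof=2 J2 → L=6 J1=1 J2=7
add link → L=7 J1=1 J2=7
P@3,6 dof=1 J1 → L=7 J1=2 J2=7
P@2,6 dof=1 J1 → L=7 J1=3 J2=7
R@4,6 dof=1 J1 → L=7 J1=4 J2=7
M=3(L−1)−2J1−J2=3·6−2·4−7=3

M = 3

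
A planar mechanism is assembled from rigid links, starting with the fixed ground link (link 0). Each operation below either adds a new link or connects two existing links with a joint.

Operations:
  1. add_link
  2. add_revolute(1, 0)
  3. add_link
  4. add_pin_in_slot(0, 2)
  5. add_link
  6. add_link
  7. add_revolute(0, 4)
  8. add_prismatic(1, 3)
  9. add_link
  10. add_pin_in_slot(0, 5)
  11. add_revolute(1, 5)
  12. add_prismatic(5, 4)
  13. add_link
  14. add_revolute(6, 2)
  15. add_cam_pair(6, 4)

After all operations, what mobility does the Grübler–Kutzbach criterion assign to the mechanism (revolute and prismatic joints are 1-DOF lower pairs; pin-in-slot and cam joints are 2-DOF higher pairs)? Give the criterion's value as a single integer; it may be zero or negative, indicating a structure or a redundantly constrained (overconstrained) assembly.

M = 3

link 0 = ground. State L|J1|J2 = 1|0|0
+link1  2|0|0
R(1,0) f=1→J1  2|1|0
+link2  3|1|0
PS(0,2) f=2→J2  3|1|1
+link3  4|1|1
+link4  5|1|1
R(0,4) f=1→J1  5|2|1
P(1,3) f=1→J1  5|3|1
+link5  6|3|1
PS(0,5) f=2→J2  6|3|2
R(1,5) f=1→J1  6|4|2
P(5,4) f=1→J1  6|5|2
+link6  7|5|2
R(6,2) f=1→J1  7|6|2
C(6,4) f=2→J2  7|6|3
M = 3(7−1)−2·6−3 = 18−12−3 = 3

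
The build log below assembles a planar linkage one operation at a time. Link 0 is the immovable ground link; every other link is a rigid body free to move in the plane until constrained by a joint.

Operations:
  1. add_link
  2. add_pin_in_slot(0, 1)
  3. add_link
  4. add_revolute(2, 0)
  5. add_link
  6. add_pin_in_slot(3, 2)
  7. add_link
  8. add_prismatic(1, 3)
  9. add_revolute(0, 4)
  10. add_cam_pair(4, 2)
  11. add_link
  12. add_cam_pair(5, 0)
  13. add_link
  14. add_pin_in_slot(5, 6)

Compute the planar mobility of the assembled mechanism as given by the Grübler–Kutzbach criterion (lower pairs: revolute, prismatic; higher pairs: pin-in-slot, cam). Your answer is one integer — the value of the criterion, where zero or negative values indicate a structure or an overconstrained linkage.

M = 7

L=1 J1=0 J2=0
add link → L=2 J1=0 J2=0
PS@0,1 dof=2 J2 → L=2 J1=0 J2=1
add link → L=3 J1=0 J2=1
R@2,0 dof=1 J1 → L=3 J1=1 J2=1
add link → L=4 J1=1 J2=1
PS@3,2 dof=2 J2 → L=4 J1=1 J2=2
add link → L=5 J1=1 J2=2
P@1,3 dof=1 J1 → L=5 J1=2 J2=2
R@0,4 dof=1 J1 → L=5 J1=3 J2=2
C@4,2 dof=2 J2 → L=5 J1=3 J2=3
add link → L=6 J1=3 J2=3
C@5,0 dof=2 J2 → L=6 J1=3 J2=4
add link → L=7 J1=3 J2=4
PS@5,6 dof=2 J2 → L=7 J1=3 J2=5
M=3(L−1)−2J1−J2=3·6−2·3−5=7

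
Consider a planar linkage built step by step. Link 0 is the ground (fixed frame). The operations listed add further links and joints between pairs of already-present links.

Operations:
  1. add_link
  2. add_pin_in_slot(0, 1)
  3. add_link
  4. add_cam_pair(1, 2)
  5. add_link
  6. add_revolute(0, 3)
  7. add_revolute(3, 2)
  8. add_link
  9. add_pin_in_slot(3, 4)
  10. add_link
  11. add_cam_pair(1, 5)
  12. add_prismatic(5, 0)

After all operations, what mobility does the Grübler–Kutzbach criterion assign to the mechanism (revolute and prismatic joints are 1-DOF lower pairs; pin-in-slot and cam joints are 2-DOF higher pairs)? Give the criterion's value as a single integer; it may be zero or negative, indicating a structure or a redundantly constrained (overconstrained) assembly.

ground; <1,0,0>
#1 <2,0,0>
PS:0↔1 J2 <2,0,1>
#2 <3,0,1>
C:1↔2 J2 <3,0,2>
#3 <4,0,2>
R:0↔3 J1 <4,1,2>
R:3↔2 J1 <4,2,2>
#4 <5,2,2>
PS:3↔4 J2 <5,2,3>
#5 <6,2,3>
C:1↔5 J2 <6,2,4>
P:5↔0 J1 <6,3,4>
3×5 − 2×3 − 1×4 = 5

M = 5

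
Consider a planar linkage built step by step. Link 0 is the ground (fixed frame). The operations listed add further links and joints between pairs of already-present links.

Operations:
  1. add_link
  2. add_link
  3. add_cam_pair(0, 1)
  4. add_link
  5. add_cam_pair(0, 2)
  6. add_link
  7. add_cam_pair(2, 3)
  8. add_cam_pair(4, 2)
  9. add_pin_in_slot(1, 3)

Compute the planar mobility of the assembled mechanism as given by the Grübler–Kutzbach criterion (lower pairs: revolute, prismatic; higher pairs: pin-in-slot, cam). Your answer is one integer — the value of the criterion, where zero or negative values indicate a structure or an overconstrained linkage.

M = 7

(L,J1,J2)=(1,0,0); link0 fixed
link1: (2,0,0)
link2: (3,0,0)
C 0-1 [J2]: (3,0,1)
link3: (4,0,1)
C 0-2 [J2]: (4,0,2)
link4: (5,0,2)
C 2-3 [J2]: (5,0,3)
C 4-2 [J2]: (5,0,4)
PS 1-3 [J2]: (5,0,5)
Grübler: 3·4 − 2·0 − 5 = 7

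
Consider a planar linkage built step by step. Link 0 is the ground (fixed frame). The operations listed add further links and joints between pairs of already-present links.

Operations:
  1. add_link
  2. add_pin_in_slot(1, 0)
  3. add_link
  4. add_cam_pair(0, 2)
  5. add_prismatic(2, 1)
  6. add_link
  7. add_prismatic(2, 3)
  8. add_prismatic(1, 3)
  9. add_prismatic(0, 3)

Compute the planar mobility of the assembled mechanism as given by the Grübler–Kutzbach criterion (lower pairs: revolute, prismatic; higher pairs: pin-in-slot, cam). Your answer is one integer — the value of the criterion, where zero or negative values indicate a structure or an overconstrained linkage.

ground; <1,0,0>
#1 <2,0,0>
PS:1↔0 J2 <2,0,1>
#2 <3,0,1>
C:0↔2 J2 <3,0,2>
P:2↔1 J1 <3,1,2>
#3 <4,1,2>
P:2↔3 J1 <4,2,2>
P:1↔3 J1 <4,3,2>
P:0↔3 J1 <4,4,2>
3×3 − 2×4 − 1×2 = -1

M = -1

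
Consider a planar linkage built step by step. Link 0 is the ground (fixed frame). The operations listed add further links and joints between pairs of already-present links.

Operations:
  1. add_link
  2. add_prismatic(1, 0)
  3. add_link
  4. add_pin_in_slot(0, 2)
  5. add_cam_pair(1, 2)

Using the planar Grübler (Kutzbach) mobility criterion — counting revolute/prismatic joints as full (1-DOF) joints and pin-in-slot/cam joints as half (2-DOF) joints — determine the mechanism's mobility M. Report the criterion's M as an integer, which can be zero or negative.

[1;0;0] (link 0 is ground)
L+ [2;0;0]
P(1,0)∈J1 [2;1;0]
L+ [3;1;0]
PS(0,2)∈J2 [3;1;1]
C(1,2)∈J2 [3;1;2]
mobility = 6 − 2 − 2 = 2

M = 2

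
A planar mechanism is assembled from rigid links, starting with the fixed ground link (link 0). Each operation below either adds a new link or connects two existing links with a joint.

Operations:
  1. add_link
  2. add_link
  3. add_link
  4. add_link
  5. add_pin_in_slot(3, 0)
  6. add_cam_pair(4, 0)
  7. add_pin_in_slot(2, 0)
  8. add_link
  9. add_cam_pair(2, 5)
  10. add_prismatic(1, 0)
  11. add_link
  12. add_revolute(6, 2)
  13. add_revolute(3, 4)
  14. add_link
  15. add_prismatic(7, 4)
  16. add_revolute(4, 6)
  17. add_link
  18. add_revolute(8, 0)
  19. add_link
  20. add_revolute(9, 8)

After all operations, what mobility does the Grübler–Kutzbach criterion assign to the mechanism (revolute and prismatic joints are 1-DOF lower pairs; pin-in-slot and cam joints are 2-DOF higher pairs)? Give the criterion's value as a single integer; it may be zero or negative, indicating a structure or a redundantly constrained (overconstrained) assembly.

link 0 = ground. State L|J1|J2 = 1|0|0
+link1  2|0|0
+link2  3|0|0
+link3  4|0|0
+link4  5|0|0
PS(3,0) f=2→J2  5|0|1
C(4,0) f=2→J2  5|0|2
PS(2,0) f=2→J2  5|0|3
+link5  6|0|3
C(2,5) f=2→J2  6|0|4
P(1,0) f=1→J1  6|1|4
+link6  7|1|4
R(6,2) f=1→J1  7|2|4
R(3,4) f=1→J1  7|3|4
+link7  8|3|4
P(7,4) f=1→J1  8|4|4
R(4,6) f=1→J1  8|5|4
+link8  9|5|4
R(8,0) f=1→J1  9|6|4
+link9  10|6|4
R(9,8) f=1→J1  10|7|4
M = 3(10−1)−2·7−4 = 27−14−4 = 9

M = 9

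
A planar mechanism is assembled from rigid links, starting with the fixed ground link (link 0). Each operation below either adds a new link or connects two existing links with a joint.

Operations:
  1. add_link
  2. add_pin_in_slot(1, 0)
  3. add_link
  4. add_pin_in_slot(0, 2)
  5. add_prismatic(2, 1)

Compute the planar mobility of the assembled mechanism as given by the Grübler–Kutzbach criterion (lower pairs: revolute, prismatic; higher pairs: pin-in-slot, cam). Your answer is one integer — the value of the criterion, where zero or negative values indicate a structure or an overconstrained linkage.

(L,J1,J2)=(1,0,0); link0 fixed
link1: (2,0,0)
PS 1-0 [J2]: (2,0,1)
link2: (3,0,1)
PS 0-2 [J2]: (3,0,2)
P 2-1 [J1]: (3,1,2)
Grübler: 3·2 − 2·1 − 2 = 2

M = 2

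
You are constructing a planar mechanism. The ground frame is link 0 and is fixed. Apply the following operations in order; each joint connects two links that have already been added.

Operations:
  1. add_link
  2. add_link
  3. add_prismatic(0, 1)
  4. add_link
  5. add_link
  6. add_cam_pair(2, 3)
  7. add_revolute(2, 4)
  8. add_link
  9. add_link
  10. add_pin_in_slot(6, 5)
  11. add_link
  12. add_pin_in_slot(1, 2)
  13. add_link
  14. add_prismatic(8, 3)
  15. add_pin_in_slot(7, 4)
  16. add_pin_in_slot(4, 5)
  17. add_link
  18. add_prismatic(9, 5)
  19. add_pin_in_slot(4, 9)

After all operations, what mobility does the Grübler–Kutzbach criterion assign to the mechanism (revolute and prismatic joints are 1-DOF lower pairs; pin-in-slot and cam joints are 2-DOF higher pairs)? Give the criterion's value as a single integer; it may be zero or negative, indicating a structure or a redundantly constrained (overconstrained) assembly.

link 0 = ground. State L|J1|J2 = 1|0|0
+link1  2|0|0
+link2  3|0|0
P(0,1) f=1→J1  3|1|0
+link3  4|1|0
+link4  5|1|0
C(2,3) f=2→J2  5|1|1
R(2,4) f=1→J1  5|2|1
+link5  6|2|1
+link6  7|2|1
PS(6,5) f=2→J2  7|2|2
+link7  8|2|2
PS(1,2) f=2→J2  8|2|3
+link8  9|2|3
P(8,3) f=1→J1  9|3|3
PS(7,4) f=2→J2  9|3|4
PS(4,5) f=2→J2  9|3|5
+link9  10|3|5
P(9,5) f=1→J1  10|4|5
PS(4,9) f=2→J2  10|4|6
M = 3(10−1)−2·4−6 = 27−8−6 = 13

M = 13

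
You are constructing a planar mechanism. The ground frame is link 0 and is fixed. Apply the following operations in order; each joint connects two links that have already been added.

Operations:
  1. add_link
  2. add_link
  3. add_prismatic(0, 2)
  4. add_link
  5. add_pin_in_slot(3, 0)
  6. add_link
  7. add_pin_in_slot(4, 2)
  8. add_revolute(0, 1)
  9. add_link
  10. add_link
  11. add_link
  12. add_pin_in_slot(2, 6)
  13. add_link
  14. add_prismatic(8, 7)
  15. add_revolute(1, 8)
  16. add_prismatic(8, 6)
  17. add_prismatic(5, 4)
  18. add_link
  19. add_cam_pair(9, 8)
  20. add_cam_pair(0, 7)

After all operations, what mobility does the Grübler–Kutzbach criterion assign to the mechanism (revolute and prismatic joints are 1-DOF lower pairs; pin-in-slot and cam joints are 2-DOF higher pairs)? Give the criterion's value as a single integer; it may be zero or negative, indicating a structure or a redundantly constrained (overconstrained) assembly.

link 0 = ground. State L|J1|J2 = 1|0|0
+link1  2|0|0
+link2  3|0|0
P(0,2) f=1→J1  3|1|0
+link3  4|1|0
PS(3,0) f=2→J2  4|1|1
+link4  5|1|1
PS(4,2) f=2→J2  5|1|2
R(0,1) f=1→J1  5|2|2
+link5  6|2|2
+link6  7|2|2
+link7  8|2|2
PS(2,6) f=2→J2  8|2|3
+link8  9|2|3
P(8,7) f=1→J1  9|3|3
R(1,8) f=1→J1  9|4|3
P(8,6) f=1→J1  9|5|3
P(5,4) f=1→J1  9|6|3
+link9  10|6|3
C(9,8) f=2→J2  10|6|4
C(0,7) f=2→J2  10|6|5
M = 3(10−1)−2·6−5 = 27−12−5 = 10

M = 10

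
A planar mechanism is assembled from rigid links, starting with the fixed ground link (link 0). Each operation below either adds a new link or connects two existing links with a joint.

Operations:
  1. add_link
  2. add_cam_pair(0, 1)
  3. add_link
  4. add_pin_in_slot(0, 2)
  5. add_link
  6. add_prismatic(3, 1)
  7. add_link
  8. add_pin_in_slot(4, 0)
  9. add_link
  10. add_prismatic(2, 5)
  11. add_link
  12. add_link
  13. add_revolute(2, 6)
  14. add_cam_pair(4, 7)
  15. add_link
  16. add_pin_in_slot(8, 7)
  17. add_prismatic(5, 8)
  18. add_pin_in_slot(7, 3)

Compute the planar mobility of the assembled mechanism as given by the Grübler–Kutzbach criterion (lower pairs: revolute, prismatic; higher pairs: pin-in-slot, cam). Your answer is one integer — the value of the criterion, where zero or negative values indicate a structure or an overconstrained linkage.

M = 10

(L,J1,J2)=(1,0,0); link0 fixed
link1: (2,0,0)
C 0-1 [J2]: (2,0,1)
link2: (3,0,1)
PS 0-2 [J2]: (3,0,2)
link3: (4,0,2)
P 3-1 [J1]: (4,1,2)
link4: (5,1,2)
PS 4-0 [J2]: (5,1,3)
link5: (6,1,3)
P 2-5 [J1]: (6,2,3)
link6: (7,2,3)
link7: (8,2,3)
R 2-6 [J1]: (8,3,3)
C 4-7 [J2]: (8,3,4)
link8: (9,3,4)
PS 8-7 [J2]: (9,3,5)
P 5-8 [J1]: (9,4,5)
PS 7-3 [J2]: (9,4,6)
Grübler: 3·8 − 2·4 − 6 = 10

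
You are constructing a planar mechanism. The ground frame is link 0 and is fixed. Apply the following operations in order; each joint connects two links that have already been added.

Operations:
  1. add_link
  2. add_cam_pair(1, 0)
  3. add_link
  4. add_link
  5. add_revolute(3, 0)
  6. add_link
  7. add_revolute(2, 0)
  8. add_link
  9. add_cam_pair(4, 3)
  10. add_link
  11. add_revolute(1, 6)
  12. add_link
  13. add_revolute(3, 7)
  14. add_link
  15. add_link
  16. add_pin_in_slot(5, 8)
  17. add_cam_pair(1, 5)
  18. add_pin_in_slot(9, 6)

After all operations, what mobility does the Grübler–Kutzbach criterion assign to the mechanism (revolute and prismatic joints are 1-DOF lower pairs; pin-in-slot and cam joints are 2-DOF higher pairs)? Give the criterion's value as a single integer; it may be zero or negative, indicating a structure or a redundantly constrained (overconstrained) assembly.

link 0 = ground. State L|J1|J2 = 1|0|0
+link1  2|0|0
C(1,0) f=2→J2  2|0|1
+link2  3|0|1
+link3  4|0|1
R(3,0) f=1→J1  4|1|1
+link4  5|1|1
R(2,0) f=1→J1  5|2|1
+link5  6|2|1
C(4,3) f=2→J2  6|2|2
+link6  7|2|2
R(1,6) f=1→J1  7|3|2
+link7  8|3|2
R(3,7) f=1→J1  8|4|2
+link8  9|4|2
+link9  10|4|2
PS(5,8) f=2→J2  10|4|3
C(1,5) f=2→J2  10|4|4
PS(9,6) f=2→J2  10|4|5
M = 3(10−1)−2·4−5 = 27−8−5 = 14

M = 14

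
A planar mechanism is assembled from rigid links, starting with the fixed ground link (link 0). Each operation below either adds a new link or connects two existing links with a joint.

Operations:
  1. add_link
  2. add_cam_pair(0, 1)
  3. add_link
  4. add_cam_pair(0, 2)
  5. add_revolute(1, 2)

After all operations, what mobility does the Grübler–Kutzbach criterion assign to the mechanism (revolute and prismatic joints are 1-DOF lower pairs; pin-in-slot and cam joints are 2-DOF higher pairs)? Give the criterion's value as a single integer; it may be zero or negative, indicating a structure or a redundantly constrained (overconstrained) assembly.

L=1 J1=0 J2=0
add link → L=2 J1=0 J2=0
C@0,1 dof=2 J2 → L=2 J1=0 J2=1
add link → L=3 J1=0 J2=1
C@0,2 dof=2 J2 → L=3 J1=0 J2=2
R@1,2 dof=1 J1 → L=3 J1=1 J2=2
M=3(L−1)−2J1−J2=3·2−2·1−2=2

M = 2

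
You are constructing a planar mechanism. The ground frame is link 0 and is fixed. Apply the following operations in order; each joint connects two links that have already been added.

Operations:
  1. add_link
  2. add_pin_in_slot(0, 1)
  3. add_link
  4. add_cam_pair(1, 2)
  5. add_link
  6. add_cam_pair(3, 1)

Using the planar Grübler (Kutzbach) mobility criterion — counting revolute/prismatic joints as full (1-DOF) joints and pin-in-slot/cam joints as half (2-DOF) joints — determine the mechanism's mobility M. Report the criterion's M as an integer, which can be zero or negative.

(L,J1,J2)=(1,0,0); link0 fixed
link1: (2,0,0)
PS 0-1 [J2]: (2,0,1)
link2: (3,0,1)
C 1-2 [J2]: (3,0,2)
link3: (4,0,2)
C 3-1 [J2]: (4,0,3)
Grübler: 3·3 − 2·0 − 3 = 6

M = 6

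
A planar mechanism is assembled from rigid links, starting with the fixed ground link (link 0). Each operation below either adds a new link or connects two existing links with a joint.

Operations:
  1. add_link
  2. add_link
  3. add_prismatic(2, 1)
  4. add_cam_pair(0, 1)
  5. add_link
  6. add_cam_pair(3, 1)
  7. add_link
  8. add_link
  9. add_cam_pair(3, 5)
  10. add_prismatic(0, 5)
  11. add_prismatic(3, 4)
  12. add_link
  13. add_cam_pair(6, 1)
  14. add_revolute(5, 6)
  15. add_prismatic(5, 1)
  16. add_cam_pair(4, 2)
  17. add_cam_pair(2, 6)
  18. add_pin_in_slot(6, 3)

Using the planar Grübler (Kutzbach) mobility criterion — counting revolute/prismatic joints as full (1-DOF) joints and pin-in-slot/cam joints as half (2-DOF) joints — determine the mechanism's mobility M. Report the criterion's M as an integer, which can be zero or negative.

M = 1

ground; <1,0,0>
#1 <2,0,0>
#2 <3,0,0>
P:2↔1 J1 <3,1,0>
C:0↔1 J2 <3,1,1>
#3 <4,1,1>
C:3↔1 J2 <4,1,2>
#4 <5,1,2>
#5 <6,1,2>
C:3↔5 J2 <6,1,3>
P:0↔5 J1 <6,2,3>
P:3↔4 J1 <6,3,3>
#6 <7,3,3>
C:6↔1 J2 <7,3,4>
R:5↔6 J1 <7,4,4>
P:5↔1 J1 <7,5,4>
C:4↔2 J2 <7,5,5>
C:2↔6 J2 <7,5,6>
PS:6↔3 J2 <7,5,7>
3×6 − 2×5 − 1×7 = 1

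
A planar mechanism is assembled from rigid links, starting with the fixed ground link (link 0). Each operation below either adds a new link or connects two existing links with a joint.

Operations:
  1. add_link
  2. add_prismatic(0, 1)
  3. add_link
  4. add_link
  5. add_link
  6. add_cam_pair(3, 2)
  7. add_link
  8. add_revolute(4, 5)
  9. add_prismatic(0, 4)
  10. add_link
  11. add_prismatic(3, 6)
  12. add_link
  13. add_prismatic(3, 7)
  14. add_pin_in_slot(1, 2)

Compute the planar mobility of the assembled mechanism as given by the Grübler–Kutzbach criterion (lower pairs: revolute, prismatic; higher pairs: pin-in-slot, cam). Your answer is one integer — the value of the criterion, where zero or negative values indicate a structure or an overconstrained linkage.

M = 9

L=1 J1=0 J2=0
add link → L=2 J1=0 J2=0
P@0,1 dof=1 J1 → L=2 J1=1 J2=0
add link → L=3 J1=1 J2=0
add link → L=4 J1=1 J2=0
add link → L=5 J1=1 J2=0
C@3,2 dof=2 J2 → L=5 J1=1 J2=1
add link → L=6 J1=1 J2=1
R@4,5 dof=1 J1 → L=6 J1=2 J2=1
P@0,4 dof=1 J1 → L=6 J1=3 J2=1
add link → L=7 J1=3 J2=1
P@3,6 dof=1 J1 → L=7 J1=4 J2=1
add link → L=8 J1=4 J2=1
P@3,7 dof=1 J1 → L=8 J1=5 J2=1
PS@1,2 dof=2 J2 → L=8 J1=5 J2=2
M=3(L−1)−2J1−J2=3·7−2·5−2=9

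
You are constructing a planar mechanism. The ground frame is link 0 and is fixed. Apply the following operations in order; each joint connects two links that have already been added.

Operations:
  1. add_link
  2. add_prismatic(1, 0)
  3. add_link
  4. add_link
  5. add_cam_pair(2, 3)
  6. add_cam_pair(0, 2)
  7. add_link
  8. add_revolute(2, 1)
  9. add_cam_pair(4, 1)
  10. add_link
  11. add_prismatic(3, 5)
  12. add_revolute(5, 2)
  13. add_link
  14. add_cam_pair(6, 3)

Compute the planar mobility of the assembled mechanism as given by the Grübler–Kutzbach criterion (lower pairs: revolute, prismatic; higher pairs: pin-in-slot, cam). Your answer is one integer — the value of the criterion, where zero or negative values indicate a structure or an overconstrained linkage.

L=1 J1=0 J2=0
add link → L=2 J1=0 J2=0
P@1,0 dof=1 J1 → L=2 J1=1 J2=0
add link → L=3 J1=1 J2=0
add link → L=4 J1=1 J2=0
C@2,3 dof=2 J2 → L=4 J1=1 J2=1
C@0,2 dof=2 J2 → L=4 J1=1 J2=2
add link → L=5 J1=1 J2=2
R@2,1 dof=1 J1 → L=5 J1=2 J2=2
C@4,1 dof=2 J2 → L=5 J1=2 J2=3
add link → L=6 J1=2 J2=3
P@3,5 dof=1 J1 → L=6 J1=3 J2=3
R@5,2 dof=1 J1 → L=6 J1=4 J2=3
add link → L=7 J1=4 J2=3
C@6,3 dof=2 J2 → L=7 J1=4 J2=4
M=3(L−1)−2J1−J2=3·6−2·4−4=6

M = 6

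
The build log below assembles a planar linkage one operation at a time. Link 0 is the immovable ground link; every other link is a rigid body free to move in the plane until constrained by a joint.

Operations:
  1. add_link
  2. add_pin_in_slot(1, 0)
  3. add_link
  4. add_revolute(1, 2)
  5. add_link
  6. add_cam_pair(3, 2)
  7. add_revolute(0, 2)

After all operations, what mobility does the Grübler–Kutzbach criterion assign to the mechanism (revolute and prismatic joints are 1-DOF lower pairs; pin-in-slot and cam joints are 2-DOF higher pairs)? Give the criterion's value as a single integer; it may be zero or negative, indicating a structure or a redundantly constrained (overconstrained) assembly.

ground; <1,0,0>
#1 <2,0,0>
PS:1↔0 J2 <2,0,1>
#2 <3,0,1>
R:1↔2 J1 <3,1,1>
#3 <4,1,1>
C:3↔2 J2 <4,1,2>
R:0↔2 J1 <4,2,2>
3×3 − 2×2 − 1×2 = 3

M = 3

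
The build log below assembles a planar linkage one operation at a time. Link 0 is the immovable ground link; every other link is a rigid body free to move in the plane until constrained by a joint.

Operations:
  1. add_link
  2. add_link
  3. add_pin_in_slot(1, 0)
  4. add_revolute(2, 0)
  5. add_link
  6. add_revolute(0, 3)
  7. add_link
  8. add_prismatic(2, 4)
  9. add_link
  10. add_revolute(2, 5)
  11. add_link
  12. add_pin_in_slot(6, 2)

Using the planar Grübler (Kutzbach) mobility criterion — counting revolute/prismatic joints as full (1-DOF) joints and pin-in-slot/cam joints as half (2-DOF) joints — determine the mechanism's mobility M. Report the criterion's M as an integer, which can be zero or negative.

M = 8

ground; <1,0,0>
#1 <2,0,0>
#2 <3,0,0>
PS:1↔0 J2 <3,0,1>
R:2↔0 J1 <3,1,1>
#3 <4,1,1>
R:0↔3 J1 <4,2,1>
#4 <5,2,1>
P:2↔4 J1 <5,3,1>
#5 <6,3,1>
R:2↔5 J1 <6,4,1>
#6 <7,4,1>
PS:6↔2 J2 <7,4,2>
3×6 − 2×4 − 1×2 = 8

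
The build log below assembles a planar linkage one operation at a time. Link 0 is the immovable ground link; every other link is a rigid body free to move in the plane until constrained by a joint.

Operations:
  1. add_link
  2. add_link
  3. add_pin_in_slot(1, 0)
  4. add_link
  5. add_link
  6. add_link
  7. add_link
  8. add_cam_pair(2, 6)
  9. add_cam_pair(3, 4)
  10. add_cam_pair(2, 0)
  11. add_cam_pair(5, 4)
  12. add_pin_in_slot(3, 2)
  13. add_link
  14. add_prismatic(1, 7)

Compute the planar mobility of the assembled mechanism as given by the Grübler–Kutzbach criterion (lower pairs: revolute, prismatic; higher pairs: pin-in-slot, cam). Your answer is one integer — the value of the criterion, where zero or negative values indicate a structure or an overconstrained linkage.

ground; <1,0,0>
#1 <2,0,0>
#2 <3,0,0>
PS:1↔0 J2 <3,0,1>
#3 <4,0,1>
#4 <5,0,1>
#5 <6,0,1>
#6 <7,0,1>
C:2↔6 J2 <7,0,2>
C:3↔4 J2 <7,0,3>
C:2↔0 J2 <7,0,4>
C:5↔4 J2 <7,0,5>
PS:3↔2 J2 <7,0,6>
#7 <8,0,6>
P:1↔7 J1 <8,1,6>
3×7 − 2×1 − 1×6 = 13

M = 13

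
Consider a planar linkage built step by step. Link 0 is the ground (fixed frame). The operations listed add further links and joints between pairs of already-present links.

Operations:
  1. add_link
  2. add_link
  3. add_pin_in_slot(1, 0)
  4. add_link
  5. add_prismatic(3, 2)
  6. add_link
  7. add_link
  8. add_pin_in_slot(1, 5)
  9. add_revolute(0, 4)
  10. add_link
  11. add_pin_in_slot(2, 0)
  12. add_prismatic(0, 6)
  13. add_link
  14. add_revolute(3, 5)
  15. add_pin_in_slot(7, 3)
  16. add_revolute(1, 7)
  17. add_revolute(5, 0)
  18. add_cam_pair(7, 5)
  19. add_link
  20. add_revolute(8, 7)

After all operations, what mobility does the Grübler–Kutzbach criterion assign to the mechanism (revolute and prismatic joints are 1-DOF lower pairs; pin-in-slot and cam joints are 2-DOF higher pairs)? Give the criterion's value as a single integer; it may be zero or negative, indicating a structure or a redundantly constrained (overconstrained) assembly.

M = 5

[1;0;0] (link 0 is ground)
L+ [2;0;0]
L+ [3;0;0]
PS(1,0)∈J2 [3;0;1]
L+ [4;0;1]
P(3,2)∈J1 [4;1;1]
L+ [5;1;1]
L+ [6;1;1]
PS(1,5)∈J2 [6;1;2]
R(0,4)∈J1 [6;2;2]
L+ [7;2;2]
PS(2,0)∈J2 [7;2;3]
P(0,6)∈J1 [7;3;3]
L+ [8;3;3]
R(3,5)∈J1 [8;4;3]
PS(7,3)∈J2 [8;4;4]
R(1,7)∈J1 [8;5;4]
R(5,0)∈J1 [8;6;4]
C(7,5)∈J2 [8;6;5]
L+ [9;6;5]
R(8,7)∈J1 [9;7;5]
mobility = 24 − 14 − 5 = 5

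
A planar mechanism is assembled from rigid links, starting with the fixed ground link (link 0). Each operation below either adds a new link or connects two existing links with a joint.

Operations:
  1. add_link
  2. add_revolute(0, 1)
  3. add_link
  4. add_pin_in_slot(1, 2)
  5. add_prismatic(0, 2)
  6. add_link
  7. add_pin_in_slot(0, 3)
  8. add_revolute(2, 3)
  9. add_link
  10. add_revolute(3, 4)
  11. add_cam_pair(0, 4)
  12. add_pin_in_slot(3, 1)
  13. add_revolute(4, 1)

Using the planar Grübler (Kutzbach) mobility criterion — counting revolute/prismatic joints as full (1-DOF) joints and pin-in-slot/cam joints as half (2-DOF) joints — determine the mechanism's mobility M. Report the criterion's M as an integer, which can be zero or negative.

ground; <1,0,0>
#1 <2,0,0>
R:0↔1 J1 <2,1,0>
#2 <3,1,0>
PS:1↔2 J2 <3,1,1>
P:0↔2 J1 <3,2,1>
#3 <4,2,1>
PS:0↔3 J2 <4,2,2>
R:2↔3 J1 <4,3,2>
#4 <5,3,2>
R:3↔4 J1 <5,4,2>
C:0↔4 J2 <5,4,3>
PS:3↔1 J2 <5,4,4>
R:4↔1 J1 <5,5,4>
3×4 − 2×5 − 1×4 = -2

M = -2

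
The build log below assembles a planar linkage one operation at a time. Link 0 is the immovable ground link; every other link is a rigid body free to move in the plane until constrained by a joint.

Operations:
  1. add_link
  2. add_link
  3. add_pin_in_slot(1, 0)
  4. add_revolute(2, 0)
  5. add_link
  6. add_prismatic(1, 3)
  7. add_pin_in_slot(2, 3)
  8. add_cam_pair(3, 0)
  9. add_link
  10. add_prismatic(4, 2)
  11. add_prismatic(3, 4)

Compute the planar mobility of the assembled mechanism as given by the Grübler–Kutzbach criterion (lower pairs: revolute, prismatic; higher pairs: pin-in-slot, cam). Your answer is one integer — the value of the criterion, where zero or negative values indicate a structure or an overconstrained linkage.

[1;0;0] (link 0 is ground)
L+ [2;0;0]
L+ [3;0;0]
PS(1,0)∈J2 [3;0;1]
R(2,0)∈J1 [3;1;1]
L+ [4;1;1]
P(1,3)∈J1 [4;2;1]
PS(2,3)∈J2 [4;2;2]
C(3,0)∈J2 [4;2;3]
L+ [5;2;3]
P(4,2)∈J1 [5;3;3]
P(3,4)∈J1 [5;4;3]
mobility = 12 − 8 − 3 = 1

M = 1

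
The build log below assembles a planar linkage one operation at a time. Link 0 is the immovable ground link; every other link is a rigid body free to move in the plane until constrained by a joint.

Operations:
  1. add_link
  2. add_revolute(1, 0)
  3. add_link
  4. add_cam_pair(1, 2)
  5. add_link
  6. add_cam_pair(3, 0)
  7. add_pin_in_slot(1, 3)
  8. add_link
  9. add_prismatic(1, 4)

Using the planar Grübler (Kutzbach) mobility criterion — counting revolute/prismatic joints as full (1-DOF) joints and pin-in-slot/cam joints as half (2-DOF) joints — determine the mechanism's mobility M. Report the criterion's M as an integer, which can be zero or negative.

M = 5

L=1 J1=0 J2=0
add link → L=2 J1=0 J2=0
R@1,0 dof=1 J1 → L=2 J1=1 J2=0
add link → L=3 J1=1 J2=0
C@1,2 dof=2 J2 → L=3 J1=1 J2=1
add link → L=4 J1=1 J2=1
C@3,0 dof=2 J2 → L=4 J1=1 J2=2
PS@1,3 dof=2 J2 → L=4 J1=1 J2=3
add link → L=5 J1=1 J2=3
P@1,4 dof=1 J1 → L=5 J1=2 J2=3
M=3(L−1)−2J1−J2=3·4−2·2−3=5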